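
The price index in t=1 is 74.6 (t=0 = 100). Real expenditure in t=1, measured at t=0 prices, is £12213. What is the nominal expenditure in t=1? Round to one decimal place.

9110.9

Nominal = Real × (Index/100) = 12213 × (74.6/100)
        = 12213 × 0.746 = 9110.8980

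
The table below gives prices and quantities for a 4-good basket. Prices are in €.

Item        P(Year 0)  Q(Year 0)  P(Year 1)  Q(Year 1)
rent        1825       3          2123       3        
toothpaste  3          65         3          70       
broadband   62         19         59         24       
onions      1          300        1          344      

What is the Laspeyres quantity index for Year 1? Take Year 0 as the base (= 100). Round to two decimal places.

Laspeyres quantity index uses base-period prices as weights.
ΣP(Year 0)·Q(Year 1) = 1825×3 + 3×70 + 62×24 + 1×344 = 5475 + 210 + 1488 + 344 = 7517
ΣP(Year 0)·Q(Year 0) = 1825×3 + 3×65 + 62×19 + 1×300 = 5475 + 195 + 1178 + 300 = 7148
Index = 7517 / 7148 × 100 = 105.1623

105.16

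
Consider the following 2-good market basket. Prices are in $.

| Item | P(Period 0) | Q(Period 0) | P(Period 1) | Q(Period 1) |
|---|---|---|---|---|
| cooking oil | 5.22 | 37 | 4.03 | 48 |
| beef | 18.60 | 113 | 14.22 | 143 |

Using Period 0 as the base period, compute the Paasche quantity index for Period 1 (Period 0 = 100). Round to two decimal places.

Paasche quantity index uses current-period prices as weights.
ΣP(Period 1)·Q(Period 1) = 4.03×48 + 14.22×143 = 193.44 + 2033.46 = 2226.9
ΣP(Period 1)·Q(Period 0) = 4.03×37 + 14.22×113 = 149.11 + 1606.86 = 1755.97
Index = 2226.9 / 1755.97 × 100 = 126.8188

126.82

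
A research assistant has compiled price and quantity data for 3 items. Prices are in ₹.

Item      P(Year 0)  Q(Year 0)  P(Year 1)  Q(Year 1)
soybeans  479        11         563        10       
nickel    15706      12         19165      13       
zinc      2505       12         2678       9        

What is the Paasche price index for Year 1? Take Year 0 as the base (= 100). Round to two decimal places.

120.46

Paasche price index uses current-period quantities as weights.
ΣP(Year 1)·Q(Year 1) = 563×10 + 19165×13 + 2678×9 = 5630 + 249145 + 24102 = 278877
ΣP(Year 0)·Q(Year 1) = 479×10 + 15706×13 + 2505×9 = 4790 + 204178 + 22545 = 231513
Index = 278877 / 231513 × 100 = 120.4585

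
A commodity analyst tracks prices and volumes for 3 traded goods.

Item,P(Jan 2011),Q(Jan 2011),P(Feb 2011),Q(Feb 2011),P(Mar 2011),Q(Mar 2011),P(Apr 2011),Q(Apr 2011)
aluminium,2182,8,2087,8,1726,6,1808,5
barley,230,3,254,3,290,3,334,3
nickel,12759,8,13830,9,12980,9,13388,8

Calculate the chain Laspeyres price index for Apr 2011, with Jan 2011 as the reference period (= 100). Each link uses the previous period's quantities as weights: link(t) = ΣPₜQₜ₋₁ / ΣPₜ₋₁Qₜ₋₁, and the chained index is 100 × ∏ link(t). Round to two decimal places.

Link Jan 2011→Feb 2011:
ΣP(Feb 2011)Q(Jan 2011) = 2087×8 + 254×3 + 13830×8 = 16696 + 762 + 110640 = 128098
ΣP(Jan 2011)Q(Jan 2011) = 2182×8 + 230×3 + 12759×8 = 17456 + 690 + 102072 = 120218
link = 128098/120218 = 1.065548
Link Feb 2011→Mar 2011:
ΣP(Mar 2011)Q(Feb 2011) = 1726×8 + 290×3 + 12980×9 = 13808 + 870 + 116820 = 131498
ΣP(Feb 2011)Q(Feb 2011) = 2087×8 + 254×3 + 13830×9 = 16696 + 762 + 124470 = 141928
link = 131498/141928 = 0.926512
Link Mar 2011→Apr 2011:
ΣP(Apr 2011)Q(Mar 2011) = 1808×6 + 334×3 + 13388×9 = 10848 + 1002 + 120492 = 132342
ΣP(Mar 2011)Q(Mar 2011) = 1726×6 + 290×3 + 12980×9 = 10356 + 870 + 116820 = 128046
link = 132342/128046 = 1.033550
Chained index = 100 × 1.065548 × 0.926512 × 1.033550 = 102.0365

102.04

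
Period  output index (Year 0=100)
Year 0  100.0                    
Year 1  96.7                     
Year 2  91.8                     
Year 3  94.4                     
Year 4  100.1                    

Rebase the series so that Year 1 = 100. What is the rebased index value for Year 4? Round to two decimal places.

103.52

Rebased(Year 4) = 100.1 / 96.7 × 100 = 103.5160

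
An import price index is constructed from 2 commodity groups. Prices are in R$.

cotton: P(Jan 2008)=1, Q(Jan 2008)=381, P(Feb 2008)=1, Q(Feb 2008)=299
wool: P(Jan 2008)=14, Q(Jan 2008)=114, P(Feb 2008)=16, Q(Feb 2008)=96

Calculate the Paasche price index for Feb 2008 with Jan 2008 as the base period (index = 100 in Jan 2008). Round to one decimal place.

111.7

Paasche price index uses current-period quantities as weights.
ΣP(Feb 2008)·Q(Feb 2008) = 1×299 + 16×96 = 299 + 1536 = 1835
ΣP(Jan 2008)·Q(Feb 2008) = 1×299 + 14×96 = 299 + 1344 = 1643
Index = 1835 / 1643 × 100 = 111.6859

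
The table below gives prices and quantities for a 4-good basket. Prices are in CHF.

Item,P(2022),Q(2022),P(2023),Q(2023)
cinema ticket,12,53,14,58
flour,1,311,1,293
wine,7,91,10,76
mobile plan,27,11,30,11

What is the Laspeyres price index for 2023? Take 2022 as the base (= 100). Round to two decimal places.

Laspeyres price index uses base-period quantities as weights.
ΣP(2023)·Q(2022) = 14×53 + 1×311 + 10×91 + 30×11 = 742 + 311 + 910 + 330 = 2293
ΣP(2022)·Q(2022) = 12×53 + 1×311 + 7×91 + 27×11 = 636 + 311 + 637 + 297 = 1881
Index = 2293 / 1881 × 100 = 121.9032

121.90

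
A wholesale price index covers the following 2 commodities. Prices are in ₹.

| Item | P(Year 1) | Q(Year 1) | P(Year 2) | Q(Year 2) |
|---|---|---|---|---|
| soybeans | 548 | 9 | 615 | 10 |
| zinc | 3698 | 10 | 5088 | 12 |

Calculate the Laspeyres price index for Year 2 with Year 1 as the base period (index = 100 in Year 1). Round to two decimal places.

134.60

Laspeyres price index uses base-period quantities as weights.
ΣP(Year 2)·Q(Year 1) = 615×9 + 5088×10 = 5535 + 50880 = 56415
ΣP(Year 1)·Q(Year 1) = 548×9 + 3698×10 = 4932 + 36980 = 41912
Index = 56415 / 41912 × 100 = 134.6035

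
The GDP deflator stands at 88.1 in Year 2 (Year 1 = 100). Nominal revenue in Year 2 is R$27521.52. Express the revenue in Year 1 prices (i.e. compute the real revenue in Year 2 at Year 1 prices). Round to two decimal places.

31238.96

Real = Nominal ÷ (Index/100) = 27521.52 ÷ (88.1/100)
     = 27521.52 ÷ 0.881 = 31238.9557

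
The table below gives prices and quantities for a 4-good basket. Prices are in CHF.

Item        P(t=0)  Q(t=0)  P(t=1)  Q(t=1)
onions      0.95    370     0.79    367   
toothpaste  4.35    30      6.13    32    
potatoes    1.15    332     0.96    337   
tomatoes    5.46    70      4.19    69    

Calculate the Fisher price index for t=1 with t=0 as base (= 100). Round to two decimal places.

87.54

Laspeyres component (base-period weights):
ΣP(t=1)Q(t=0) = 0.79×370 + 6.13×30 + 0.96×332 + 4.19×70 = 292.3 + 183.9 + 318.72 + 293.3 = 1088.22
ΣP(t=0)Q(t=0) = 0.95×370 + 4.35×30 + 1.15×332 + 5.46×70 = 351.5 + 130.5 + 381.8 + 382.2 = 1246
L = 1088.22 / 1246 × 100 = 87.3371
Paasche component (current-period weights):
ΣP(t=1)Q(t=1) = 0.79×367 + 6.13×32 + 0.96×337 + 4.19×69 = 289.93 + 196.16 + 323.52 + 289.11 = 1098.72
ΣP(t=0)Q(t=1) = 0.95×367 + 4.35×32 + 1.15×337 + 5.46×69 = 348.65 + 139.2 + 387.55 + 376.74 = 1252.14
P = 1098.72 / 1252.14 × 100 = 87.7474
Fisher = √(L × P) = √(87.3371 × 87.7474) = 87.5420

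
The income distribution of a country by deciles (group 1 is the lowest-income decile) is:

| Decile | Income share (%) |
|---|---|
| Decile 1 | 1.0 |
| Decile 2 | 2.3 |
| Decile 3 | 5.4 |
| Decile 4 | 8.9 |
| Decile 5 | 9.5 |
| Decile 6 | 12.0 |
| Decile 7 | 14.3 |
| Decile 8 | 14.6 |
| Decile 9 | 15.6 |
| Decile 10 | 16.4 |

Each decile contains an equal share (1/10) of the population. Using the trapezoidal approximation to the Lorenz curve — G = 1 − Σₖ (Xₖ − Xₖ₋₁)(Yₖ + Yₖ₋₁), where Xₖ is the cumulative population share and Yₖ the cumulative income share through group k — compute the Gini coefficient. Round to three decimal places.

Cumulative income shares Yₖ: 0.0100, 0.0330, 0.0870, 0.1760, 0.2710, 0.3910, 0.5340, 0.6800, 0.8360, 1.0000
Σ (Xₖ−Xₖ₋₁)(Yₖ+Yₖ₋₁) = (1/10)(0.0100+0.0000) + (1/10)(0.0330+0.0100) + (1/10)(0.0870+0.0330) + (1/10)(0.1760+0.0870) + (1/10)(0.2710+0.1760) + (1/10)(0.3910+0.2710) + (1/10)(0.5340+0.3910) + (1/10)(0.6800+0.5340) + (1/10)(0.8360+0.6800) + (1/10)(1.0000+0.8360)
  = 0.0010 + 0.0043 + 0.0120 + 0.0263 + 0.0447 + 0.0662 + 0.0925 + 0.1214 + 0.1516 + 0.1836 = 0.7036
G = 1 − 0.7036 = 0.2964

0.296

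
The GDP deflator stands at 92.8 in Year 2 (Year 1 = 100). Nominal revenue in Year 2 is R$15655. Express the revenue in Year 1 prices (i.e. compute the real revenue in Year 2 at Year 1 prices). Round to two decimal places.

16869.61

Real = Nominal ÷ (Index/100) = 15655 ÷ (92.8/100)
     = 15655 ÷ 0.928 = 16869.6121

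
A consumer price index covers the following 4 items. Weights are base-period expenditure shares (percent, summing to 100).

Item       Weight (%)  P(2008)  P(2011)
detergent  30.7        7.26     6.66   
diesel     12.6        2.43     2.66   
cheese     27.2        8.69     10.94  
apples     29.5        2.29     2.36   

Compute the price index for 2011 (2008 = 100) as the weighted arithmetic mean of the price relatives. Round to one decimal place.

106.6

detergent: 30.7 × (6.66/7.26) = 30.7 × 0.917355 = 28.1628
diesel: 12.6 × (2.66/2.43) = 12.6 × 1.094650 = 13.7926
cheese: 27.2 × (10.94/8.69) = 27.2 × 1.258918 = 34.2426
apples: 29.5 × (2.36/2.29) = 29.5 × 1.030568 = 30.4017
Index = Σ wᵢ·(p₁ᵢ/p₀ᵢ) = 28.1628 + 13.7926 + 34.2426 + 30.4017 = 106.5997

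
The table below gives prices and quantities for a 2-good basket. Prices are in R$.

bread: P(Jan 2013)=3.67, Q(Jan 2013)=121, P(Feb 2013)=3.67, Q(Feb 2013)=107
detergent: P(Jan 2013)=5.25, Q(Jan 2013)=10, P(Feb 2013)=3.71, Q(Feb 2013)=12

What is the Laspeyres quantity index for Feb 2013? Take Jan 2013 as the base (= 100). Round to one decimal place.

Laspeyres quantity index uses base-period prices as weights.
ΣP(Jan 2013)·Q(Feb 2013) = 3.67×107 + 5.25×12 = 392.69 + 63 = 455.69
ΣP(Jan 2013)·Q(Jan 2013) = 3.67×121 + 5.25×10 = 444.07 + 52.5 = 496.57
Index = 455.69 / 496.57 × 100 = 91.7675

91.8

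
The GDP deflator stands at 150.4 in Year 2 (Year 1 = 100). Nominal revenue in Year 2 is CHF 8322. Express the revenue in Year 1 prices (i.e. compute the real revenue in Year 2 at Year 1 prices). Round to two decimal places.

5533.24

Real = Nominal ÷ (Index/100) = 8322 ÷ (150.4/100)
     = 8322 ÷ 1.504 = 5533.2447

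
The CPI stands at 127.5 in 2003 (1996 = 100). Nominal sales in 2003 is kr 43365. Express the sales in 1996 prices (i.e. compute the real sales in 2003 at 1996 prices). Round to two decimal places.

34011.76

Real = Nominal ÷ (Index/100) = 43365 ÷ (127.5/100)
     = 43365 ÷ 1.275 = 34011.7647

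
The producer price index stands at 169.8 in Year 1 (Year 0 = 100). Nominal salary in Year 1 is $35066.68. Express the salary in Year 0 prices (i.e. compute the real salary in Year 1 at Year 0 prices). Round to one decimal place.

Real = Nominal ÷ (Index/100) = 35066.68 ÷ (169.8/100)
     = 35066.68 ÷ 1.698 = 20651.7550

20651.8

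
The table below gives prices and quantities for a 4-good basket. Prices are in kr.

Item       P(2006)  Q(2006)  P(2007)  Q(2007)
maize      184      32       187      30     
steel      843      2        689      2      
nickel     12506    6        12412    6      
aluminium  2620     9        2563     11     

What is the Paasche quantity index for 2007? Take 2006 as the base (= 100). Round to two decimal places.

Paasche quantity index uses current-period prices as weights.
ΣP(2007)·Q(2007) = 187×30 + 689×2 + 12412×6 + 2563×11 = 5610 + 1378 + 74472 + 28193 = 109653
ΣP(2007)·Q(2006) = 187×32 + 689×2 + 12412×6 + 2563×9 = 5984 + 1378 + 74472 + 23067 = 104901
Index = 109653 / 104901 × 100 = 104.5300

104.53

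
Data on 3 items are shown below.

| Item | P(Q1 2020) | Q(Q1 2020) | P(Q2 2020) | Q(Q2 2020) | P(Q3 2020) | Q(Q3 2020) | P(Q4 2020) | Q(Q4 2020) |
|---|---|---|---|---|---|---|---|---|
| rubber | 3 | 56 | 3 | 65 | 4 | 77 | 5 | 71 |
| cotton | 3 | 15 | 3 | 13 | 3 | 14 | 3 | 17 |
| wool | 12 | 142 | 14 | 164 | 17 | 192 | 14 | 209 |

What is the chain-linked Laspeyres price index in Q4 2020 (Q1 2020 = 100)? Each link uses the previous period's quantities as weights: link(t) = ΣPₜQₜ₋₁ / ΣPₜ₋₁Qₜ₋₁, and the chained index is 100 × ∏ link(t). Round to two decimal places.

120.75

Link Q1 2020→Q2 2020:
ΣP(Q2 2020)Q(Q1 2020) = 3×56 + 3×15 + 14×142 = 168 + 45 + 1988 = 2201
ΣP(Q1 2020)Q(Q1 2020) = 3×56 + 3×15 + 12×142 = 168 + 45 + 1704 = 1917
link = 2201/1917 = 1.148148
Link Q2 2020→Q3 2020:
ΣP(Q3 2020)Q(Q2 2020) = 4×65 + 3×13 + 17×164 = 260 + 39 + 2788 = 3087
ΣP(Q2 2020)Q(Q2 2020) = 3×65 + 3×13 + 14×164 = 195 + 39 + 2296 = 2530
link = 3087/2530 = 1.220158
Link Q3 2020→Q4 2020:
ΣP(Q4 2020)Q(Q3 2020) = 5×77 + 3×14 + 14×192 = 385 + 42 + 2688 = 3115
ΣP(Q3 2020)Q(Q3 2020) = 4×77 + 3×14 + 17×192 = 308 + 42 + 3264 = 3614
link = 3115/3614 = 0.861926
Chained index = 100 × 1.148148 × 1.220158 × 0.861926 = 120.7491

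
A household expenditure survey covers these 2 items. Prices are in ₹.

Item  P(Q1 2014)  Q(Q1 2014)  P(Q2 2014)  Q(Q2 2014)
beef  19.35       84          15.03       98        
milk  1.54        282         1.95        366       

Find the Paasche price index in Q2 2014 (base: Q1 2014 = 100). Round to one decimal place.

88.9

Paasche price index uses current-period quantities as weights.
ΣP(Q2 2014)·Q(Q2 2014) = 15.03×98 + 1.95×366 = 1472.94 + 713.7 = 2186.64
ΣP(Q1 2014)·Q(Q2 2014) = 19.35×98 + 1.54×366 = 1896.3 + 563.64 = 2459.94
Index = 2186.64 / 2459.94 × 100 = 88.8900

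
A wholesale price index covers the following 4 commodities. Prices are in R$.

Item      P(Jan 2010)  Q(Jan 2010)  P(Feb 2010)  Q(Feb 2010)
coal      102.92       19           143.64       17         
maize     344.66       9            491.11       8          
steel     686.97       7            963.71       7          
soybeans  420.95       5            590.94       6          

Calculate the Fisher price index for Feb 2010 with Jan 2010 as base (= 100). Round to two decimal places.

Laspeyres component (base-period weights):
ΣP(Feb 2010)Q(Jan 2010) = 143.64×19 + 491.11×9 + 963.71×7 + 590.94×5 = 2729.16 + 4419.99 + 6745.97 + 2954.7 = 16849.82
ΣP(Jan 2010)Q(Jan 2010) = 102.92×19 + 344.66×9 + 686.97×7 + 420.95×5 = 1955.48 + 3101.94 + 4808.79 + 2104.75 = 11970.96
L = 16849.82 / 11970.96 × 100 = 140.7558
Paasche component (current-period weights):
ΣP(Feb 2010)Q(Feb 2010) = 143.64×17 + 491.11×8 + 963.71×7 + 590.94×6 = 2441.88 + 3928.88 + 6745.97 + 3545.64 = 16662.37
ΣP(Jan 2010)Q(Feb 2010) = 102.92×17 + 344.66×8 + 686.97×7 + 420.95×6 = 1749.64 + 2757.28 + 4808.79 + 2525.7 = 11841.41
P = 16662.37 / 11841.41 × 100 = 140.7127
Fisher = √(L × P) = √(140.7558 × 140.7127) = 140.7343

140.73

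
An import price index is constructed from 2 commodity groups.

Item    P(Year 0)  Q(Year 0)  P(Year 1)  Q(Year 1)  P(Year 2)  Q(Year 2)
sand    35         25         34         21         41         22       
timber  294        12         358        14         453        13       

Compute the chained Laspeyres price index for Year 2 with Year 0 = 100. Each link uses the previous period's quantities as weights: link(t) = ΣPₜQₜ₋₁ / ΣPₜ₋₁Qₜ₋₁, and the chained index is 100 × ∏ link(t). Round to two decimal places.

147.02

Link Year 0→Year 1:
ΣP(Year 1)Q(Year 0) = 34×25 + 358×12 = 850 + 4296 = 5146
ΣP(Year 0)Q(Year 0) = 35×25 + 294×12 = 875 + 3528 = 4403
link = 5146/4403 = 1.168749
Link Year 1→Year 2:
ΣP(Year 2)Q(Year 1) = 41×21 + 453×14 = 861 + 6342 = 7203
ΣP(Year 1)Q(Year 1) = 34×21 + 358×14 = 714 + 5012 = 5726
link = 7203/5726 = 1.257946
Chained index = 100 × 1.168749 × 1.257946 = 147.0223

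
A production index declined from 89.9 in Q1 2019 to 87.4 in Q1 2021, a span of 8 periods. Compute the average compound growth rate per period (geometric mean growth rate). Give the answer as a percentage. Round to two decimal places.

-0.35%

Growth factor = (87.4/89.9)^(1/8) = (0.972191)^(1/8) = 0.996481
Growth rate = 0.996481 − 1 = -0.003519 = -0.3519%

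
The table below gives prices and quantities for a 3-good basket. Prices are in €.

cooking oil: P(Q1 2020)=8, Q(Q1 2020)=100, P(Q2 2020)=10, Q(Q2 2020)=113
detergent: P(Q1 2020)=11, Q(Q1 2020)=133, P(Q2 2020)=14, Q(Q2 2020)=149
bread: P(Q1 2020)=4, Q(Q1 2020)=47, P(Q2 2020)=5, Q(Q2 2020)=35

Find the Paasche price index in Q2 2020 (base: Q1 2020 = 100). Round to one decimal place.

Paasche price index uses current-period quantities as weights.
ΣP(Q2 2020)·Q(Q2 2020) = 10×113 + 14×149 + 5×35 = 1130 + 2086 + 175 = 3391
ΣP(Q1 2020)·Q(Q2 2020) = 8×113 + 11×149 + 4×35 = 904 + 1639 + 140 = 2683
Index = 3391 / 2683 × 100 = 126.3884

126.4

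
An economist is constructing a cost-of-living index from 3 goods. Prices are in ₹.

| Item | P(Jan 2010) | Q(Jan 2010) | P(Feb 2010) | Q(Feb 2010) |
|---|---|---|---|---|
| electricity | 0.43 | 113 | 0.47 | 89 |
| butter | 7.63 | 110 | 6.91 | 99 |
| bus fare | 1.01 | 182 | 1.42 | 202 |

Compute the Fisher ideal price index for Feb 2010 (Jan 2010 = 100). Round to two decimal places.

100.75

Laspeyres component (base-period weights):
ΣP(Feb 2010)Q(Jan 2010) = 0.47×113 + 6.91×110 + 1.42×182 = 53.11 + 760.1 + 258.44 = 1071.65
ΣP(Jan 2010)Q(Jan 2010) = 0.43×113 + 7.63×110 + 1.01×182 = 48.59 + 839.3 + 183.82 = 1071.71
L = 1071.65 / 1071.71 × 100 = 99.9944
Paasche component (current-period weights):
ΣP(Feb 2010)Q(Feb 2010) = 0.47×89 + 6.91×99 + 1.42×202 = 41.83 + 684.09 + 286.84 = 1012.76
ΣP(Jan 2010)Q(Feb 2010) = 0.43×89 + 7.63×99 + 1.01×202 = 38.27 + 755.37 + 204.02 = 997.66
P = 1012.76 / 997.66 × 100 = 101.5135
Fisher = √(L × P) = √(99.9944 × 101.5135) = 100.7511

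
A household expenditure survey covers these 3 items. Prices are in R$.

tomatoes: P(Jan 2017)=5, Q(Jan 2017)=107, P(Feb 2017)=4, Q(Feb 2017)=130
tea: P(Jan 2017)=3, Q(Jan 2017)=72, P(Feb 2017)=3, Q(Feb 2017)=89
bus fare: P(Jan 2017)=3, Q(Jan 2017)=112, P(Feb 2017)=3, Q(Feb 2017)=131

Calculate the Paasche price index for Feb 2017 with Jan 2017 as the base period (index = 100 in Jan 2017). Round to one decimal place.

90.1

Paasche price index uses current-period quantities as weights.
ΣP(Feb 2017)·Q(Feb 2017) = 4×130 + 3×89 + 3×131 = 520 + 267 + 393 = 1180
ΣP(Jan 2017)·Q(Feb 2017) = 5×130 + 3×89 + 3×131 = 650 + 267 + 393 = 1310
Index = 1180 / 1310 × 100 = 90.0763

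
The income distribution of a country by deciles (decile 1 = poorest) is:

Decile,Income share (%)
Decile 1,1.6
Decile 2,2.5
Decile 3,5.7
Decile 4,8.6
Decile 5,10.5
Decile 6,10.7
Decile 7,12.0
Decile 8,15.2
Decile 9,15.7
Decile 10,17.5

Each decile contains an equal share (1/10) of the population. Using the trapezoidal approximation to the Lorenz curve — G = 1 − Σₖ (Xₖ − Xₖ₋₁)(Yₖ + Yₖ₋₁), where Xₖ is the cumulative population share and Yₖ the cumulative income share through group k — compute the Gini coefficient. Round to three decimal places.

0.293

Cumulative income shares Yₖ: 0.0160, 0.0410, 0.0980, 0.1840, 0.2890, 0.3960, 0.5160, 0.6680, 0.8250, 1.0000
Σ (Xₖ−Xₖ₋₁)(Yₖ+Yₖ₋₁) = (1/10)(0.0160+0.0000) + (1/10)(0.0410+0.0160) + (1/10)(0.0980+0.0410) + (1/10)(0.1840+0.0980) + (1/10)(0.2890+0.1840) + (1/10)(0.3960+0.2890) + (1/10)(0.5160+0.3960) + (1/10)(0.6680+0.5160) + (1/10)(0.8250+0.6680) + (1/10)(1.0000+0.8250)
  = 0.0016 + 0.0057 + 0.0139 + 0.0282 + 0.0473 + 0.0685 + 0.0912 + 0.1184 + 0.1493 + 0.1825 = 0.7066
G = 1 − 0.7066 = 0.2934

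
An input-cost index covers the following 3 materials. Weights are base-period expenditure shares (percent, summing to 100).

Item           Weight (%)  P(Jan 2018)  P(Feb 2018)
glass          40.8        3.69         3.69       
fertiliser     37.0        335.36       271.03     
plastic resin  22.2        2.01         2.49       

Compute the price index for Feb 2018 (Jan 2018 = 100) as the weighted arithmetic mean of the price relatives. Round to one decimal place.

98.2

glass: 40.8 × (3.69/3.69) = 40.8 × 1.000000 = 40.8000
fertiliser: 37.0 × (271.03/335.36) = 37.0 × 0.808176 = 29.9025
plastic resin: 22.2 × (2.49/2.01) = 22.2 × 1.238806 = 27.5015
Index = Σ wᵢ·(p₁ᵢ/p₀ᵢ) = 40.8000 + 29.9025 + 27.5015 = 98.2040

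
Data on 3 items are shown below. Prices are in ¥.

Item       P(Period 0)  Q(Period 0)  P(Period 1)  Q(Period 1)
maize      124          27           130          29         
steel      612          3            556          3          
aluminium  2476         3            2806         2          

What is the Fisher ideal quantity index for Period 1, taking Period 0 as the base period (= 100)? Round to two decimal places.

81.80

Laspeyres component (base-period weights):
ΣP(Period 0)Q(Period 1) = 124×29 + 612×3 + 2476×2 = 3596 + 1836 + 4952 = 10384
ΣP(Period 0)Q(Period 0) = 124×27 + 612×3 + 2476×3 = 3348 + 1836 + 7428 = 12612
L = 10384 / 12612 × 100 = 82.3343
Paasche component (current-period weights):
ΣP(Period 1)Q(Period 1) = 130×29 + 556×3 + 2806×2 = 3770 + 1668 + 5612 = 11050
ΣP(Period 1)Q(Period 0) = 130×27 + 556×3 + 2806×3 = 3510 + 1668 + 8418 = 13596
P = 11050 / 13596 × 100 = 81.2739
Fisher = √(L × P) = √(82.3343 × 81.2739) = 81.8024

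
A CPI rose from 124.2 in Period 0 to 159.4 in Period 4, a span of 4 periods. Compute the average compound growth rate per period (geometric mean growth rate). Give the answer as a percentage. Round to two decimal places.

6.44%

Growth factor = (159.4/124.2)^(1/4) = (1.283414)^(1/4) = 1.064368
Growth rate = 1.064368 − 1 = 0.064368 = 6.4368%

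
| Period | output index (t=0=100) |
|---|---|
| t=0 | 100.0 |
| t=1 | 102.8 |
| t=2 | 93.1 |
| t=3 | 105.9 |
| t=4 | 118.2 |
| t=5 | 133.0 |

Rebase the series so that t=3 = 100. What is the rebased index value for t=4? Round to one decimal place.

111.6

Rebased(t=4) = 118.2 / 105.9 × 100 = 111.6147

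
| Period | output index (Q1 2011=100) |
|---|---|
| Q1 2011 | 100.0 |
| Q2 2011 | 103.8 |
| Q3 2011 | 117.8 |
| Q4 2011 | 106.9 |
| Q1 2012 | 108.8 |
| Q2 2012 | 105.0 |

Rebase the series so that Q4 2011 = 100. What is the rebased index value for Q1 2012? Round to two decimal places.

101.78

Rebased(Q1 2012) = 108.8 / 106.9 × 100 = 101.7774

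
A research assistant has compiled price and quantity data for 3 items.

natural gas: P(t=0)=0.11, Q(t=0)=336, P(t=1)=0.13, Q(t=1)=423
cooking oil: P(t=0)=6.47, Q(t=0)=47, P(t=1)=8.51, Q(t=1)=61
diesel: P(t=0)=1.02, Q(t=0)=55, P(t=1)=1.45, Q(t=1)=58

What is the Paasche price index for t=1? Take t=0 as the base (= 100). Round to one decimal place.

Paasche price index uses current-period quantities as weights.
ΣP(t=1)·Q(t=1) = 0.13×423 + 8.51×61 + 1.45×58 = 54.99 + 519.11 + 84.1 = 658.2
ΣP(t=0)·Q(t=1) = 0.11×423 + 6.47×61 + 1.02×58 = 46.53 + 394.67 + 59.16 = 500.36
Index = 658.2 / 500.36 × 100 = 131.5453

131.5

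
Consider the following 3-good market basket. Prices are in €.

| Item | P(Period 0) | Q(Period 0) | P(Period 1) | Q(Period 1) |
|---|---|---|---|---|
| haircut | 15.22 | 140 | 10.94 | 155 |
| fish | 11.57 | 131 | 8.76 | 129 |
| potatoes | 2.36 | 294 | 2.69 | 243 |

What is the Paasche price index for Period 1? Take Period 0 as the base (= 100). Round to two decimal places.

Paasche price index uses current-period quantities as weights.
ΣP(Period 1)·Q(Period 1) = 10.94×155 + 8.76×129 + 2.69×243 = 1695.7 + 1130.04 + 653.67 = 3479.41
ΣP(Period 0)·Q(Period 1) = 15.22×155 + 11.57×129 + 2.36×243 = 2359.1 + 1492.53 + 573.48 = 4425.11
Index = 3479.41 / 4425.11 × 100 = 78.6288

78.63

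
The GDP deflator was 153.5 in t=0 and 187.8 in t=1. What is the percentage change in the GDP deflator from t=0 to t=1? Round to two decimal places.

22.35%

Change = (187.8 − 153.5) / 153.5 × 100
       = 34.3 / 153.5 × 100 = 22.3453%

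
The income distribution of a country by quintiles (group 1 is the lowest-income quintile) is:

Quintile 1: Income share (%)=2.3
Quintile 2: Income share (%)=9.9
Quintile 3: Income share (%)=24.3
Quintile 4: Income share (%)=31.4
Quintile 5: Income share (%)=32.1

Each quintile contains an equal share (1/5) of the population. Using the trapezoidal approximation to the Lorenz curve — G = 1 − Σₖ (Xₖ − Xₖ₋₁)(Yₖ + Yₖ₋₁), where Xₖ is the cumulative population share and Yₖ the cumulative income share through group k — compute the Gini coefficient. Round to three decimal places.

Cumulative income shares Yₖ: 0.0230, 0.1220, 0.3650, 0.6790, 1.0000
Σ (Xₖ−Xₖ₋₁)(Yₖ+Yₖ₋₁) = (1/5)(0.0230+0.0000) + (1/5)(0.1220+0.0230) + (1/5)(0.3650+0.1220) + (1/5)(0.6790+0.3650) + (1/5)(1.0000+0.6790)
  = 0.0046 + 0.0290 + 0.0974 + 0.2088 + 0.3358 = 0.6756
G = 1 − 0.6756 = 0.3244

0.324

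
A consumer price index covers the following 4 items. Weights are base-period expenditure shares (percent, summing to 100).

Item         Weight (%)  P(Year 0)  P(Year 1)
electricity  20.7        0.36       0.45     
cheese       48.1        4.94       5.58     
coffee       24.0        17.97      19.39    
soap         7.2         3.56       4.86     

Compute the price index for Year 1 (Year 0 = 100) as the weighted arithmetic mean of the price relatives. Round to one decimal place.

electricity: 20.7 × (0.45/0.36) = 20.7 × 1.250000 = 25.8750
cheese: 48.1 × (5.58/4.94) = 48.1 × 1.129555 = 54.3316
coffee: 24.0 × (19.39/17.97) = 24.0 × 1.079021 = 25.8965
soap: 7.2 × (4.86/3.56) = 7.2 × 1.365169 = 9.8292
Index = Σ wᵢ·(p₁ᵢ/p₀ᵢ) = 25.8750 + 54.3316 + 25.8965 + 9.8292 = 115.9323

115.9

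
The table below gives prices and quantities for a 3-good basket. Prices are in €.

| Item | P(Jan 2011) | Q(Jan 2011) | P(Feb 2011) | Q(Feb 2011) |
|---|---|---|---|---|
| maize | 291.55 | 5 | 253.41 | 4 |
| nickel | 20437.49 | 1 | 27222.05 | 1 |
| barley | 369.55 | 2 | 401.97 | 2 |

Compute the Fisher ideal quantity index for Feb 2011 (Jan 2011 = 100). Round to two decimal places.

98.92

Laspeyres component (base-period weights):
ΣP(Jan 2011)Q(Feb 2011) = 291.55×4 + 20437.49×1 + 369.55×2 = 1166.2 + 20437.49 + 739.1 = 22342.79
ΣP(Jan 2011)Q(Jan 2011) = 291.55×5 + 20437.49×1 + 369.55×2 = 1457.75 + 20437.49 + 739.1 = 22634.34
L = 22342.79 / 22634.34 × 100 = 98.7119
Paasche component (current-period weights):
ΣP(Feb 2011)Q(Feb 2011) = 253.41×4 + 27222.05×1 + 401.97×2 = 1013.64 + 27222.05 + 803.94 = 29039.63
ΣP(Feb 2011)Q(Jan 2011) = 253.41×5 + 27222.05×1 + 401.97×2 = 1267.05 + 27222.05 + 803.94 = 29293.04
P = 29039.63 / 29293.04 × 100 = 99.1349
Fisher = √(L × P) = √(98.7119 × 99.1349) = 98.9232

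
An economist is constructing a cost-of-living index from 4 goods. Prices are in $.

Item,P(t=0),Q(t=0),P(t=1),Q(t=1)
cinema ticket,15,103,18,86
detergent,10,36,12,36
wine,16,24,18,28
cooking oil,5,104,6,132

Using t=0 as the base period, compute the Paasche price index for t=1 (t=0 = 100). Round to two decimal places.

118.78

Paasche price index uses current-period quantities as weights.
ΣP(t=1)·Q(t=1) = 18×86 + 12×36 + 18×28 + 6×132 = 1548 + 432 + 504 + 792 = 3276
ΣP(t=0)·Q(t=1) = 15×86 + 10×36 + 16×28 + 5×132 = 1290 + 360 + 448 + 660 = 2758
Index = 3276 / 2758 × 100 = 118.7817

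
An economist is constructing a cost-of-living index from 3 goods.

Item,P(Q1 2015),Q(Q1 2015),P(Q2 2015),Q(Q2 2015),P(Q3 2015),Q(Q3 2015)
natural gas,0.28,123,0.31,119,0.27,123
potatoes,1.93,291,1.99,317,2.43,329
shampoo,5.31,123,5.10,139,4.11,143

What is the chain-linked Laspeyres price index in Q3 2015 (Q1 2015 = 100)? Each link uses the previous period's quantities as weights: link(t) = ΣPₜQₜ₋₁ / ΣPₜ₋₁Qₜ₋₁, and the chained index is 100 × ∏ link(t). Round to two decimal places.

99.42

Link Q1 2015→Q2 2015:
ΣP(Q2 2015)Q(Q1 2015) = 0.31×123 + 1.99×291 + 5.10×123 = 38.13 + 579.09 + 627.3 = 1244.52
ΣP(Q1 2015)Q(Q1 2015) = 0.28×123 + 1.93×291 + 5.31×123 = 34.44 + 561.63 + 653.13 = 1249.2
link = 1244.52/1249.2 = 0.996254
Link Q2 2015→Q3 2015:
ΣP(Q3 2015)Q(Q2 2015) = 0.27×119 + 2.43×317 + 4.11×139 = 32.13 + 770.31 + 571.29 = 1373.73
ΣP(Q2 2015)Q(Q2 2015) = 0.31×119 + 1.99×317 + 5.10×139 = 36.89 + 630.83 + 708.9 = 1376.62
link = 1373.73/1376.62 = 0.997901
Chained index = 100 × 0.996254 × 0.997901 = 99.4162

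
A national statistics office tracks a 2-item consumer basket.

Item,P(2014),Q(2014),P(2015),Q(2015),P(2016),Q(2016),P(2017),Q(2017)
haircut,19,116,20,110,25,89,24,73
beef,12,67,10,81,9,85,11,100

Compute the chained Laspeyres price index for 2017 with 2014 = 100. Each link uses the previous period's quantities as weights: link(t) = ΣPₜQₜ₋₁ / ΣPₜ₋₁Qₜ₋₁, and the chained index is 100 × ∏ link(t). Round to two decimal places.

Link 2014→2015:
ΣP(2015)Q(2014) = 20×116 + 10×67 = 2320 + 670 = 2990
ΣP(2014)Q(2014) = 19×116 + 12×67 = 2204 + 804 = 3008
link = 2990/3008 = 0.994016
Link 2015→2016:
ΣP(2016)Q(2015) = 25×110 + 9×81 = 2750 + 729 = 3479
ΣP(2015)Q(2015) = 20×110 + 10×81 = 2200 + 810 = 3010
link = 3479/3010 = 1.155814
Link 2016→2017:
ΣP(2017)Q(2016) = 24×89 + 11×85 = 2136 + 935 = 3071
ΣP(2016)Q(2016) = 25×89 + 9×85 = 2225 + 765 = 2990
link = 3071/2990 = 1.027090
Chained index = 100 × 0.994016 × 1.155814 × 1.027090 = 118.0021

118.00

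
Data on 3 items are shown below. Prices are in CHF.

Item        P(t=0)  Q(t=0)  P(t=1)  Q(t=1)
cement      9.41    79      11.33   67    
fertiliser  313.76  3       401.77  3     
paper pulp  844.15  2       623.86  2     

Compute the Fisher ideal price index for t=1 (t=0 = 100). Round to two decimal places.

Laspeyres component (base-period weights):
ΣP(t=1)Q(t=0) = 11.33×79 + 401.77×3 + 623.86×2 = 895.07 + 1205.31 + 1247.72 = 3348.1
ΣP(t=0)Q(t=0) = 9.41×79 + 313.76×3 + 844.15×2 = 743.39 + 941.28 + 1688.3 = 3372.97
L = 3348.1 / 3372.97 × 100 = 99.2627
Paasche component (current-period weights):
ΣP(t=1)Q(t=1) = 11.33×67 + 401.77×3 + 623.86×2 = 759.11 + 1205.31 + 1247.72 = 3212.14
ΣP(t=0)Q(t=1) = 9.41×67 + 313.76×3 + 844.15×2 = 630.47 + 941.28 + 1688.3 = 3260.05
P = 3212.14 / 3260.05 × 100 = 98.5304
Fisher = √(L × P) = √(99.2627 × 98.5304) = 98.8959

98.90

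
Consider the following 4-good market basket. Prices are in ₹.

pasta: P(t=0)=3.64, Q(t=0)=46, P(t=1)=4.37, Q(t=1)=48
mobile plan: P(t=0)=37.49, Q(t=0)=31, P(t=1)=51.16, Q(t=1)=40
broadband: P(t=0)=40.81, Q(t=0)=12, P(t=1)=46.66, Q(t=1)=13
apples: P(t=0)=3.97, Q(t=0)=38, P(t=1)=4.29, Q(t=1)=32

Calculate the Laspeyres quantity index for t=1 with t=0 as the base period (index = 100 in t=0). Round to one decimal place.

118.4

Laspeyres quantity index uses base-period prices as weights.
ΣP(t=0)·Q(t=1) = 3.64×48 + 37.49×40 + 40.81×13 + 3.97×32 = 174.72 + 1499.6 + 530.53 + 127.04 = 2331.89
ΣP(t=0)·Q(t=0) = 3.64×46 + 37.49×31 + 40.81×12 + 3.97×38 = 167.44 + 1162.19 + 489.72 + 150.86 = 1970.21
Index = 2331.89 / 1970.21 × 100 = 118.3574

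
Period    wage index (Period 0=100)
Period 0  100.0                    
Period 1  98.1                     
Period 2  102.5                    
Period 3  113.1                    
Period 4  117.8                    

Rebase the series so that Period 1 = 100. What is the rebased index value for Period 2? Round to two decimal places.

104.49

Rebased(Period 2) = 102.5 / 98.1 × 100 = 104.4852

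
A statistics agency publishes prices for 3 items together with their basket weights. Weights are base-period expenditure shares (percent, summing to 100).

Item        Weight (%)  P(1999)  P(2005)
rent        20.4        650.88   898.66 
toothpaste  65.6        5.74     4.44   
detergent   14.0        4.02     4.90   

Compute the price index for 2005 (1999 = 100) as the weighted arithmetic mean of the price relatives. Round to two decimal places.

95.97

rent: 20.4 × (898.66/650.88) = 20.4 × 1.380685 = 28.1660
toothpaste: 65.6 × (4.44/5.74) = 65.6 × 0.773519 = 50.7429
detergent: 14.0 × (4.90/4.02) = 14.0 × 1.218905 = 17.0647
Index = Σ wᵢ·(p₁ᵢ/p₀ᵢ) = 28.1660 + 50.7429 + 17.0647 = 95.9735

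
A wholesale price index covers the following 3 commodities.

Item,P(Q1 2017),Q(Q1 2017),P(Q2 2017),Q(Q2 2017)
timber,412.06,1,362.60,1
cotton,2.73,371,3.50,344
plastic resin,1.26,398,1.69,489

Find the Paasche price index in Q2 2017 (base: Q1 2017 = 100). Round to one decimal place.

121.6

Paasche price index uses current-period quantities as weights.
ΣP(Q2 2017)·Q(Q2 2017) = 362.60×1 + 3.50×344 + 1.69×489 = 362.6 + 1204 + 826.41 = 2393.01
ΣP(Q1 2017)·Q(Q2 2017) = 412.06×1 + 2.73×344 + 1.26×489 = 412.06 + 939.12 + 616.14 = 1967.32
Index = 2393.01 / 1967.32 × 100 = 121.6381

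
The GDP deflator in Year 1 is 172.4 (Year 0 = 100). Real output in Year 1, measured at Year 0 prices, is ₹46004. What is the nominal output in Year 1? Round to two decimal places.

79310.90

Nominal = Real × (Index/100) = 46004 × (172.4/100)
        = 46004 × 1.724 = 79310.8960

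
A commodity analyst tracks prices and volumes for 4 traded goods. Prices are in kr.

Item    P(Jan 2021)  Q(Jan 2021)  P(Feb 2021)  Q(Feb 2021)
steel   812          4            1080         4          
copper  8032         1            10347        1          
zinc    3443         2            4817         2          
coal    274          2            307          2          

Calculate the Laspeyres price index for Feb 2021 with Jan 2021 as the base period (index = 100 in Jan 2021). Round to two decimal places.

Laspeyres price index uses base-period quantities as weights.
ΣP(Feb 2021)·Q(Jan 2021) = 1080×4 + 10347×1 + 4817×2 + 307×2 = 4320 + 10347 + 9634 + 614 = 24915
ΣP(Jan 2021)·Q(Jan 2021) = 812×4 + 8032×1 + 3443×2 + 274×2 = 3248 + 8032 + 6886 + 548 = 18714
Index = 24915 / 18714 × 100 = 133.1356

133.14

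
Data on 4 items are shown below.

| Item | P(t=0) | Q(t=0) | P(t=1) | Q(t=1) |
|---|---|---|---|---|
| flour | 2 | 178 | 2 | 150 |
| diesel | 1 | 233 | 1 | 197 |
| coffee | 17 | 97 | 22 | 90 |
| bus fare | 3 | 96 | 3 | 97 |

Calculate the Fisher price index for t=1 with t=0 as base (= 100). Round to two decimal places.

119.31

Laspeyres component (base-period weights):
ΣP(t=1)Q(t=0) = 2×178 + 1×233 + 22×97 + 3×96 = 356 + 233 + 2134 + 288 = 3011
ΣP(t=0)Q(t=0) = 2×178 + 1×233 + 17×97 + 3×96 = 356 + 233 + 1649 + 288 = 2526
L = 3011 / 2526 × 100 = 119.2003
Paasche component (current-period weights):
ΣP(t=1)Q(t=1) = 2×150 + 1×197 + 22×90 + 3×97 = 300 + 197 + 1980 + 291 = 2768
ΣP(t=0)Q(t=1) = 2×150 + 1×197 + 17×90 + 3×97 = 300 + 197 + 1530 + 291 = 2318
P = 2768 / 2318 × 100 = 119.4133
Fisher = √(L × P) = √(119.2003 × 119.4133) = 119.3068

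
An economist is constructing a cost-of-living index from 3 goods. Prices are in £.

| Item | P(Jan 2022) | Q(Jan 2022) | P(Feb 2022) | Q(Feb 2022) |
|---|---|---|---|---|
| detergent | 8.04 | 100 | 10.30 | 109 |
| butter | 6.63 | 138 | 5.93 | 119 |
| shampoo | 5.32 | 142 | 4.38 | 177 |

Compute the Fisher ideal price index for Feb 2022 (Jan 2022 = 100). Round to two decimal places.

Laspeyres component (base-period weights):
ΣP(Feb 2022)Q(Jan 2022) = 10.30×100 + 5.93×138 + 4.38×142 = 1030 + 818.34 + 621.96 = 2470.3
ΣP(Jan 2022)Q(Jan 2022) = 8.04×100 + 6.63×138 + 5.32×142 = 804 + 914.94 + 755.44 = 2474.38
L = 2470.3 / 2474.38 × 100 = 99.8351
Paasche component (current-period weights):
ΣP(Feb 2022)Q(Feb 2022) = 10.30×109 + 5.93×119 + 4.38×177 = 1122.7 + 705.67 + 775.26 = 2603.63
ΣP(Jan 2022)Q(Feb 2022) = 8.04×109 + 6.63×119 + 5.32×177 = 876.36 + 788.97 + 941.64 = 2606.97
P = 2603.63 / 2606.97 × 100 = 99.8719
Fisher = √(L × P) = √(99.8351 × 99.8719) = 99.8535

99.85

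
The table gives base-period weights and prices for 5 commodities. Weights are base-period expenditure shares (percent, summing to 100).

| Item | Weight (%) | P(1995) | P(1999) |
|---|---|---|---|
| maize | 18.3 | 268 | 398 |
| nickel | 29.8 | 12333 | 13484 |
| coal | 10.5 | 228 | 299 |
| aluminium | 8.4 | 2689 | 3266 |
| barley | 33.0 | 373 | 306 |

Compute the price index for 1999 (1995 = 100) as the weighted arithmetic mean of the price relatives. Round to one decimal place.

maize: 18.3 × (398/268) = 18.3 × 1.485075 = 27.1769
nickel: 29.8 × (13484/12333) = 29.8 × 1.093327 = 32.5811
coal: 10.5 × (299/228) = 10.5 × 1.311404 = 13.7697
aluminium: 8.4 × (3266/2689) = 8.4 × 1.214578 = 10.2025
barley: 33.0 × (306/373) = 33.0 × 0.820375 = 27.0724
Index = Σ wᵢ·(p₁ᵢ/p₀ᵢ) = 27.1769 + 32.5811 + 13.7697 + 10.2025 + 27.0724 = 110.8026

110.8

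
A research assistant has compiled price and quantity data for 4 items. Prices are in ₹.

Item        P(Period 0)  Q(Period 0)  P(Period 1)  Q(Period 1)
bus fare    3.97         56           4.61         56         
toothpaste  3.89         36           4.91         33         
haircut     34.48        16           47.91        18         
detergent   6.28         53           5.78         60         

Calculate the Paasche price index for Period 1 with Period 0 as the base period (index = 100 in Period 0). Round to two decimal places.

120.86

Paasche price index uses current-period quantities as weights.
ΣP(Period 1)·Q(Period 1) = 4.61×56 + 4.91×33 + 47.91×18 + 5.78×60 = 258.16 + 162.03 + 862.38 + 346.8 = 1629.37
ΣP(Period 0)·Q(Period 1) = 3.97×56 + 3.89×33 + 34.48×18 + 6.28×60 = 222.32 + 128.37 + 620.64 + 376.8 = 1348.13
Index = 1629.37 / 1348.13 × 100 = 120.8615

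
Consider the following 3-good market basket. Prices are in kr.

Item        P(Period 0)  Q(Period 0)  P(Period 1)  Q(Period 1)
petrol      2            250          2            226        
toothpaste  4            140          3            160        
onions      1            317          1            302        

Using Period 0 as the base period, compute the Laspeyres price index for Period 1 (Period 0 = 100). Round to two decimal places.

Laspeyres price index uses base-period quantities as weights.
ΣP(Period 1)·Q(Period 0) = 2×250 + 3×140 + 1×317 = 500 + 420 + 317 = 1237
ΣP(Period 0)·Q(Period 0) = 2×250 + 4×140 + 1×317 = 500 + 560 + 317 = 1377
Index = 1237 / 1377 × 100 = 89.8330

89.83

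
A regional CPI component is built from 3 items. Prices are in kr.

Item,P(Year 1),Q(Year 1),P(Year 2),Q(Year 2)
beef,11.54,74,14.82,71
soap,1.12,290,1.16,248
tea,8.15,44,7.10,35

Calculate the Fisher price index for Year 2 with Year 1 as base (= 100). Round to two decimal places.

Laspeyres component (base-period weights):
ΣP(Year 2)Q(Year 1) = 14.82×74 + 1.16×290 + 7.10×44 = 1096.68 + 336.4 + 312.4 = 1745.48
ΣP(Year 1)Q(Year 1) = 11.54×74 + 1.12×290 + 8.15×44 = 853.96 + 324.8 + 358.6 = 1537.36
L = 1745.48 / 1537.36 × 100 = 113.5375
Paasche component (current-period weights):
ΣP(Year 2)Q(Year 2) = 14.82×71 + 1.16×248 + 7.10×35 = 1052.22 + 287.68 + 248.5 = 1588.4
ΣP(Year 1)Q(Year 2) = 11.54×71 + 1.12×248 + 8.15×35 = 819.34 + 277.76 + 285.25 = 1382.35
P = 1588.4 / 1382.35 × 100 = 114.9058
Fisher = √(L × P) = √(113.5375 × 114.9058) = 114.2196

114.22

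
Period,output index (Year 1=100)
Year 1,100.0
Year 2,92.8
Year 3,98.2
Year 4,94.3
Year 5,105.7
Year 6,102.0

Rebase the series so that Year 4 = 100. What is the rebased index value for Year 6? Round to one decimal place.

108.2

Rebased(Year 6) = 102.0 / 94.3 × 100 = 108.1654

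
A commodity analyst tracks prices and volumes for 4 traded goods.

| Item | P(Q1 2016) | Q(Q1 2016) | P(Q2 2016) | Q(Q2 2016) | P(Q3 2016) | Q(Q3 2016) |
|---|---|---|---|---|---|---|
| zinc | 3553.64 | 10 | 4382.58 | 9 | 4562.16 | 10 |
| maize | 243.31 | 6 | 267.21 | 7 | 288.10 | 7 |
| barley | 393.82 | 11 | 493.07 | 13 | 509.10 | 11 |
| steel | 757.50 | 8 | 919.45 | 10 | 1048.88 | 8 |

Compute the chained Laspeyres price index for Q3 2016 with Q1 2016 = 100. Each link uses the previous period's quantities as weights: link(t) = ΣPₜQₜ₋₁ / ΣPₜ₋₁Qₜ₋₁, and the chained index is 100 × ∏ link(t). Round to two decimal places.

Link Q1 2016→Q2 2016:
ΣP(Q2 2016)Q(Q1 2016) = 4382.58×10 + 267.21×6 + 493.07×11 + 919.45×8 = 43825.8 + 1603.26 + 5423.77 + 7355.6 = 58208.43
ΣP(Q1 2016)Q(Q1 2016) = 3553.64×10 + 243.31×6 + 393.82×11 + 757.50×8 = 35536.4 + 1459.86 + 4332.02 + 6060 = 47388.28
link = 58208.43/47388.28 = 1.228330
Link Q2 2016→Q3 2016:
ΣP(Q3 2016)Q(Q2 2016) = 4562.16×9 + 288.10×7 + 509.10×13 + 1048.88×10 = 41059.44 + 2016.7 + 6618.3 + 10488.8 = 60183.24
ΣP(Q2 2016)Q(Q2 2016) = 4382.58×9 + 267.21×7 + 493.07×13 + 919.45×10 = 39443.22 + 1870.47 + 6409.91 + 9194.5 = 56918.1
link = 60183.24/56918.1 = 1.057366
Chained index = 100 × 1.228330 × 1.057366 = 129.8794

129.88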